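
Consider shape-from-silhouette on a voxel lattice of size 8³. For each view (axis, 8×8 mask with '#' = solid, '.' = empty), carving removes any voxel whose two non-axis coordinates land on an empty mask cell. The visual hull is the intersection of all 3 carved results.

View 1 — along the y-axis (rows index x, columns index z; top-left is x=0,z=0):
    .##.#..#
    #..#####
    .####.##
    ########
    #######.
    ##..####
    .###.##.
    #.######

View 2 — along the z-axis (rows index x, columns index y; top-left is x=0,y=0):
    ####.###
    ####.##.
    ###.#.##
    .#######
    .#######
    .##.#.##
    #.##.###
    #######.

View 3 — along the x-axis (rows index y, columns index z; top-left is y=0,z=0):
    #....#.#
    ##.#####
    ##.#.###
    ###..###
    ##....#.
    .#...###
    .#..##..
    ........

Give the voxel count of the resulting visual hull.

before carving: 512 voxels (8×8×8)
V1 y: intersect with XZ mask (49 set) -- 392 left
V2 z: intersect with XY mask (51 set) -- 314 left
V3 x: intersect with YZ mask (32 set) -- 161 left

voxel count = 161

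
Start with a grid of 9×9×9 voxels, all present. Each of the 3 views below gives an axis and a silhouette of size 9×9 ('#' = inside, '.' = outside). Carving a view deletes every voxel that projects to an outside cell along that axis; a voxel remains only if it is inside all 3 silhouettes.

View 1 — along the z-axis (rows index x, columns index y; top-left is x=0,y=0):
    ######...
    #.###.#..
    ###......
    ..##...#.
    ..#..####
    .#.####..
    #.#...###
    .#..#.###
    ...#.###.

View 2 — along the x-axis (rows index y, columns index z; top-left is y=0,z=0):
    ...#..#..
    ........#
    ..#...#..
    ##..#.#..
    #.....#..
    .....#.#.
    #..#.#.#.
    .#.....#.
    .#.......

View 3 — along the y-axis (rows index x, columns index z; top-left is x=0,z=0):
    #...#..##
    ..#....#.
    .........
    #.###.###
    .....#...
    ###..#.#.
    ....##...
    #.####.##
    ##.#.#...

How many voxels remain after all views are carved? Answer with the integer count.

remaining voxels: 38

full grid |V| = 729
V1 z: intersect with XY mask (41 set) -- 369 left
V2 x: intersect with YZ mask (20 set) -- 97 left
V3 y: intersect with XZ mask (32 set) -- 38 left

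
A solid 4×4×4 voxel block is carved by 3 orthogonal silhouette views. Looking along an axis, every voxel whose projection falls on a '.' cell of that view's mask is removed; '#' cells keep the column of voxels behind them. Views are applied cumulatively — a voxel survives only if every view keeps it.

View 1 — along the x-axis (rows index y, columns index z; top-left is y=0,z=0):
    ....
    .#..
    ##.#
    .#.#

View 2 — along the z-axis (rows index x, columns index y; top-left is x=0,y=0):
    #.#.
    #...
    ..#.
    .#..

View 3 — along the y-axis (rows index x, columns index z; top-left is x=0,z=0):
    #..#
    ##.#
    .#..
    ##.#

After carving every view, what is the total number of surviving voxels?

voxel count = 4

full grid |V| = 64
  1. axis=0 (YZ plane), |mask|=6  ⇒  voxels=24
  2. axis=2 (XY plane), |mask|=5  ⇒  voxels=7
  3. axis=1 (XZ plane), |mask|=9  ⇒  voxels=4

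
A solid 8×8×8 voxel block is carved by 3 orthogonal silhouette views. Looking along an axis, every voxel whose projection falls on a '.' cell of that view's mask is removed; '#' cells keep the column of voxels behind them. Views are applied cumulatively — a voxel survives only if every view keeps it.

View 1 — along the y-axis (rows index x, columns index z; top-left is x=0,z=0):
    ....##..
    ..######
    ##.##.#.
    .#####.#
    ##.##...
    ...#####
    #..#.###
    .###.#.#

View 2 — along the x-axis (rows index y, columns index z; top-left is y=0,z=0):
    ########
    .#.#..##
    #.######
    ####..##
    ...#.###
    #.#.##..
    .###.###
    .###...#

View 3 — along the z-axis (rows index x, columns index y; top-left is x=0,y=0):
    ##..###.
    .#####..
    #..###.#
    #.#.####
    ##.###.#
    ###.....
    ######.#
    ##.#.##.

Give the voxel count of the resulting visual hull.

start: 8×8×8 = 512 voxels
  1. axis=1 (XZ plane), |mask|=38  ⇒  voxels=304
  2. axis=0 (YZ plane), |mask|=43  ⇒  voxels=206
  3. axis=2 (XY plane), |mask|=42  ⇒  voxels=138

voxel count = 138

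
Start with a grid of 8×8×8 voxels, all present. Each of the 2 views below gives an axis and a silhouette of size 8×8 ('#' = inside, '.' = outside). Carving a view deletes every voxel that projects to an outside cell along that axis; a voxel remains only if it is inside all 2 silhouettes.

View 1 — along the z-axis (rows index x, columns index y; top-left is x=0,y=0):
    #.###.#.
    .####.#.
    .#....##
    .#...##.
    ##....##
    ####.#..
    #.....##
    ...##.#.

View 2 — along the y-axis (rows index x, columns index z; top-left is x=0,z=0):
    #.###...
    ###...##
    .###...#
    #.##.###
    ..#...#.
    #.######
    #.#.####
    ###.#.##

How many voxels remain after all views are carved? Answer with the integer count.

initial block: 8^3 = 512
V1 z: intersect with XY mask (31 set) -- 248 left
V2 y: intersect with XZ mask (40 set) -- 154 left

|visual hull| = 154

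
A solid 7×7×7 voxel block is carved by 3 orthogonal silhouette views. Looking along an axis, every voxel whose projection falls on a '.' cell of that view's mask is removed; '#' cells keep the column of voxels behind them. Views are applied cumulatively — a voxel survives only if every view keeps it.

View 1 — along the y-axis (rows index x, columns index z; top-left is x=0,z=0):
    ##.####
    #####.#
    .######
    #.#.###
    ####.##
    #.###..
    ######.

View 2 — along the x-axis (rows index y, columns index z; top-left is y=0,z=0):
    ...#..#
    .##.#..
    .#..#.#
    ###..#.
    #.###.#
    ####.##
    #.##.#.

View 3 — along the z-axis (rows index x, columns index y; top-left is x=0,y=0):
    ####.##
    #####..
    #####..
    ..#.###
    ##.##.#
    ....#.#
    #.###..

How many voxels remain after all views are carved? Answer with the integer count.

initial block: 7^3 = 343
V1 y: intersect with XZ mask (39 set) -- 273 left
V2 x: intersect with YZ mask (27 set) -- 151 left
V3 z: intersect with XY mask (31 set) -- 96 left

voxel count = 96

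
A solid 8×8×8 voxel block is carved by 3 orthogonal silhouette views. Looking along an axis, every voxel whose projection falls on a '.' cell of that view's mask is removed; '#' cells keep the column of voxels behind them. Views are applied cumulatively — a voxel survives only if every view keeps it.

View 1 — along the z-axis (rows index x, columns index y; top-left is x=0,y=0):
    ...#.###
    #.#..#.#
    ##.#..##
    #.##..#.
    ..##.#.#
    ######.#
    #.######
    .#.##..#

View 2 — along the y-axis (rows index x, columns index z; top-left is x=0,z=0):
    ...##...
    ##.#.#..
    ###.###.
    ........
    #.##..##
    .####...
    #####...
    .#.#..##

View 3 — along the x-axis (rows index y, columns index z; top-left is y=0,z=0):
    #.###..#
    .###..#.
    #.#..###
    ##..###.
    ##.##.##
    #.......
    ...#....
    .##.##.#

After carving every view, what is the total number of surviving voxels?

full grid |V| = 512
step 1: project along z, AND mask (39/64) → |grid| = 312
step 2: project along y, AND mask (30/64) → |grid| = 153
step 3: project along x, AND mask (32/64) → |grid| = 78

78 voxels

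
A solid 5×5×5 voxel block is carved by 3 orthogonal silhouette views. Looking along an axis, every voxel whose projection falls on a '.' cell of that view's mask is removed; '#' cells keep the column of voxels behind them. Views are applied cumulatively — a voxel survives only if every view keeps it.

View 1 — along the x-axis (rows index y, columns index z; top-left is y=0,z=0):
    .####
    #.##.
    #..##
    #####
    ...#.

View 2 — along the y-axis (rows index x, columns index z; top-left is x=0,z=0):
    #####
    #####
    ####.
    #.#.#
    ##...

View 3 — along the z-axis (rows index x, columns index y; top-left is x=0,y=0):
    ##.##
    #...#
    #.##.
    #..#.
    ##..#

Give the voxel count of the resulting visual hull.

initial block: 5^3 = 125
  1. axis=0 (YZ plane), |mask|=16  ⇒  voxels=80
  2. axis=1 (XZ plane), |mask|=19  ⇒  voxels=59
  3. axis=2 (XY plane), |mask|=14  ⇒  voxels=34

|visual hull| = 34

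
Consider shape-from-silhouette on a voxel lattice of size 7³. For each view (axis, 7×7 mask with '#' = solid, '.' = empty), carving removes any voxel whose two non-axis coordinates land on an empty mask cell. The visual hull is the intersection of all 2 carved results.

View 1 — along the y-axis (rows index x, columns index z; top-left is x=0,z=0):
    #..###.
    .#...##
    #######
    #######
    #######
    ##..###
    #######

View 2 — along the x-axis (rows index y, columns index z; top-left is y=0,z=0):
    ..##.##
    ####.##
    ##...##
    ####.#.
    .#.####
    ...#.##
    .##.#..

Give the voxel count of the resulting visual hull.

voxel count = 173

start: 7×7×7 = 343 voxels
after view 1 [y-axis, 40 of 49 cells solid] → remaining = 280
after view 2 [x-axis, 30 of 49 cells solid] → remaining = 173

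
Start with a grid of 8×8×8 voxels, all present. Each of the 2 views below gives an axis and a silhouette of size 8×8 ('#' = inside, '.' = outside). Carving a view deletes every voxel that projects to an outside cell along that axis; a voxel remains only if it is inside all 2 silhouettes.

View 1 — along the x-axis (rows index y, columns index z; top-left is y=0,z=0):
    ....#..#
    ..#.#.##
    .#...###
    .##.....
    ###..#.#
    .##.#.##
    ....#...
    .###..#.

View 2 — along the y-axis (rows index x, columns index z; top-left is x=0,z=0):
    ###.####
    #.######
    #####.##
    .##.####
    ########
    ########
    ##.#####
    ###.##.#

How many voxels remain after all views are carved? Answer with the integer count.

|visual hull| = 196

start: 8×8×8 = 512 voxels
  1. axis=0 (YZ plane), |mask|=27  ⇒  voxels=216
  2. axis=1 (XZ plane), |mask|=56  ⇒  voxels=196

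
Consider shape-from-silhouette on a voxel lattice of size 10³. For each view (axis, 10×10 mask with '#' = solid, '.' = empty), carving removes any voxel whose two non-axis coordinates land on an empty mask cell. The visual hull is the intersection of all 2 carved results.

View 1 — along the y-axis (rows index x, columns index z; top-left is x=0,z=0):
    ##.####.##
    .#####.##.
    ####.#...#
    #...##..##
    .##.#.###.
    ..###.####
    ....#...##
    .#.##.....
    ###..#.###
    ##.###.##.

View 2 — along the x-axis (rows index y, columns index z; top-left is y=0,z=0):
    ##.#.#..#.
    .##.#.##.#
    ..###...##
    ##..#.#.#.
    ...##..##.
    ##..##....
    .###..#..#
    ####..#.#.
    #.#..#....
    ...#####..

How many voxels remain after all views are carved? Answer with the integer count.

288 voxels

before carving: 1000 voxels (10×10×10)
after view 1 [y-axis, 59 of 100 cells solid] → remaining = 590
after view 2 [x-axis, 48 of 100 cells solid] → remaining = 288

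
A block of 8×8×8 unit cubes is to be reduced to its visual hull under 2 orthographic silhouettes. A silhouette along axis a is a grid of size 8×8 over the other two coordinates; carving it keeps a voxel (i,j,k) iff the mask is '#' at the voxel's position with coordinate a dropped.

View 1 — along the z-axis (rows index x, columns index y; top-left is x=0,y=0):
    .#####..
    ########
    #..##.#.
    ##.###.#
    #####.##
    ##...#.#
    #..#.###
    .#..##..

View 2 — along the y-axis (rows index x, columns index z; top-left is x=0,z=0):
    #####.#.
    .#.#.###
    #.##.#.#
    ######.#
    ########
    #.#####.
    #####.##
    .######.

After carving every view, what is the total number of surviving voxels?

265 voxels

full grid |V| = 512
step 1: project along z, AND mask (42/64) → |grid| = 336
step 2: project along y, AND mask (50/64) → |grid| = 265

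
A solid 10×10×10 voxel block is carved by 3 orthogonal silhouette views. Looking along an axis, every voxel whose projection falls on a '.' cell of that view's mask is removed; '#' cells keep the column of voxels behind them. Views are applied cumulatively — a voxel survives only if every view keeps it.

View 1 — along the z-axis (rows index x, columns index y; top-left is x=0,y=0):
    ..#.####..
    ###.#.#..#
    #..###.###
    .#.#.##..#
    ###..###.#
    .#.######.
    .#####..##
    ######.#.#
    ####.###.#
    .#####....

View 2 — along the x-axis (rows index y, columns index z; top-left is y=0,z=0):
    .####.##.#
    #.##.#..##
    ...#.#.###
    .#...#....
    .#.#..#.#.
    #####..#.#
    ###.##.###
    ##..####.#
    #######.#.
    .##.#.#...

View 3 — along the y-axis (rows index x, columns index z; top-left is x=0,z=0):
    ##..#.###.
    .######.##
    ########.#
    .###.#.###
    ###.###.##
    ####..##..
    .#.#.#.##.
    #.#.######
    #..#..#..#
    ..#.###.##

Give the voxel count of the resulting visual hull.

voxel count = 246

full grid |V| = 1000
V1 z: intersect with XY mask (65 set) -- 650 left
V2 x: intersect with YZ mask (58 set) -- 365 left
V3 y: intersect with XZ mask (67 set) -- 246 left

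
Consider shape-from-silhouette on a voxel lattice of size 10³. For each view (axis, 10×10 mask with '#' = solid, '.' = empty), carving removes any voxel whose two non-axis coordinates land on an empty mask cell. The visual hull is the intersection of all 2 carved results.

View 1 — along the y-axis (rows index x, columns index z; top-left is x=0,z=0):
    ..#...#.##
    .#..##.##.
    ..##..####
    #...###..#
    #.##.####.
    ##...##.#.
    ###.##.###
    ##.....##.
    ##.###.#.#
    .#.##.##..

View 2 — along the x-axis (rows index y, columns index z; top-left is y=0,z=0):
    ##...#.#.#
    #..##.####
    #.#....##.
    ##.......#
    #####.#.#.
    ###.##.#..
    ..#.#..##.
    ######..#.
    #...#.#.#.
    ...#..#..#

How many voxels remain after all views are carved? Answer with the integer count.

voxel count = 283

initial block: 10^3 = 1000
step 1: project along y, AND mask (56/100) → |grid| = 560
step 2: project along x, AND mask (50/100) → |grid| = 283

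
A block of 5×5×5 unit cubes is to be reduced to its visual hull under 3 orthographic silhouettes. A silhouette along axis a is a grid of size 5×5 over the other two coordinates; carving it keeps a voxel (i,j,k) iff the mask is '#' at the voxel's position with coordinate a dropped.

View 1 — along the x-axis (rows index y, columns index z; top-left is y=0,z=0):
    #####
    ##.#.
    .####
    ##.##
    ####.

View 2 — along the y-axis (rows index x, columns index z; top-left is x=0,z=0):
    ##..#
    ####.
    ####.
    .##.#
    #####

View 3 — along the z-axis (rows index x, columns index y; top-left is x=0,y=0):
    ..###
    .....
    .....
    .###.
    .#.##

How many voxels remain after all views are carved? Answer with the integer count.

voxel count = 24

initial block: 5^3 = 125
  1. axis=0 (YZ plane), |mask|=20  ⇒  voxels=100
  2. axis=1 (XZ plane), |mask|=19  ⇒  voxels=77
  3. axis=2 (XY plane), |mask|=9  ⇒  voxels=24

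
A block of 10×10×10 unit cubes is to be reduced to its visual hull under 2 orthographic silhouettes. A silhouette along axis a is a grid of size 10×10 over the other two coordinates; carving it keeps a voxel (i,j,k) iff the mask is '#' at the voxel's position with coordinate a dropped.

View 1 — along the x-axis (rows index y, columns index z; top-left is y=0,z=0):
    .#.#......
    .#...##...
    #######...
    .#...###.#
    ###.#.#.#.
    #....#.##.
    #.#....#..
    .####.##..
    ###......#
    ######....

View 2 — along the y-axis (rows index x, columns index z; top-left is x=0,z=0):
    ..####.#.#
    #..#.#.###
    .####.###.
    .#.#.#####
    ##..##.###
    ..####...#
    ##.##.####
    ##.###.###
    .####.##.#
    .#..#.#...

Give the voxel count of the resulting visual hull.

before carving: 1000 voxels (10×10×10)
  1. axis=0 (YZ plane), |mask|=46  ⇒  voxels=460
  2. axis=1 (XZ plane), |mask|=64  ⇒  voxels=283

voxel count = 283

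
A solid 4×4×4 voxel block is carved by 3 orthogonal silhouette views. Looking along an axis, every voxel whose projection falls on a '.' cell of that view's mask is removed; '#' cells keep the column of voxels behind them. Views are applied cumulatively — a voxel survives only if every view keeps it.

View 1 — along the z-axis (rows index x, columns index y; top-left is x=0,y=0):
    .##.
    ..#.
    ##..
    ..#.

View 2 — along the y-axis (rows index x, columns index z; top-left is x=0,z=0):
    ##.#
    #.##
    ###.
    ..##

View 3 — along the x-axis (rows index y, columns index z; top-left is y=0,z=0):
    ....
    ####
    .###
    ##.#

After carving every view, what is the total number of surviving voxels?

full grid |V| = 64
  1. axis=2 (XY plane), |mask|=6  ⇒  voxels=24
  2. axis=1 (XZ plane), |mask|=11  ⇒  voxels=17
  3. axis=0 (YZ plane), |mask|=10  ⇒  voxels=12

remaining voxels: 12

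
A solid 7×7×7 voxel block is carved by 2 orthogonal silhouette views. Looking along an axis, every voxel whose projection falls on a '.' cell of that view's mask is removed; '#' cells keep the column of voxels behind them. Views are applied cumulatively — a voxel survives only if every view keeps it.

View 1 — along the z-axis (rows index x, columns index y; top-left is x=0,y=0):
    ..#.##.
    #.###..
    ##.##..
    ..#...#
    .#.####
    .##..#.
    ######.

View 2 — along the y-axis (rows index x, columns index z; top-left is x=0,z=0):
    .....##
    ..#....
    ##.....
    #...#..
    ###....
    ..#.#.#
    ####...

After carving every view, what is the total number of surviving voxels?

voxel count = 70

start: 7×7×7 = 343 voxels
V1 z: intersect with XY mask (27 set) -- 189 left
V2 y: intersect with XZ mask (17 set) -- 70 left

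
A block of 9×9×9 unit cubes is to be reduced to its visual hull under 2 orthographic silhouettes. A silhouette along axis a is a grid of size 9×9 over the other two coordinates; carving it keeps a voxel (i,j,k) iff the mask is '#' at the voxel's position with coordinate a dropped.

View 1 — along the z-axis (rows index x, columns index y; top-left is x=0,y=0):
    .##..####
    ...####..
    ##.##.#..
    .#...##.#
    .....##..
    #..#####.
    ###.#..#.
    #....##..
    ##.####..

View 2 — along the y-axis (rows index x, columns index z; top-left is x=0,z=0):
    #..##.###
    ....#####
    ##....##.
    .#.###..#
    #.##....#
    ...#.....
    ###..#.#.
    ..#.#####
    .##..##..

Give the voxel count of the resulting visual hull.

before carving: 729 voxels (9×9×9)
[1] z-view keeps 41 columns → grid now 369
[2] y-view keeps 40 columns → grid now 177

voxel count = 177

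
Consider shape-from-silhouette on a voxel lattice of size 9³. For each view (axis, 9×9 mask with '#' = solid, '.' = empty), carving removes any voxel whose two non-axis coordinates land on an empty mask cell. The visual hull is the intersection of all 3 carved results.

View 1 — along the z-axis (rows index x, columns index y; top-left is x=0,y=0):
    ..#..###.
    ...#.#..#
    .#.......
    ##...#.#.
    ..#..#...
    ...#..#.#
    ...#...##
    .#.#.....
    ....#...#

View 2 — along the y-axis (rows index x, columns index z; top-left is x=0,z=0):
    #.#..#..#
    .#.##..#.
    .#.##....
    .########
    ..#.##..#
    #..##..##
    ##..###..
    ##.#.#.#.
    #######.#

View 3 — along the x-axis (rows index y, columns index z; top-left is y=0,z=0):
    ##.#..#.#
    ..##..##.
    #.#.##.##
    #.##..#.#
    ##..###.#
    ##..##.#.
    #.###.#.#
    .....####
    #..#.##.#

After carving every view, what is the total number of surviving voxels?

voxel count = 71

before carving: 729 voxels (9×9×9)
[1] z-view keeps 24 columns → grid now 216
[2] y-view keeps 46 columns → grid now 127
[3] x-view keeps 46 columns → grid now 71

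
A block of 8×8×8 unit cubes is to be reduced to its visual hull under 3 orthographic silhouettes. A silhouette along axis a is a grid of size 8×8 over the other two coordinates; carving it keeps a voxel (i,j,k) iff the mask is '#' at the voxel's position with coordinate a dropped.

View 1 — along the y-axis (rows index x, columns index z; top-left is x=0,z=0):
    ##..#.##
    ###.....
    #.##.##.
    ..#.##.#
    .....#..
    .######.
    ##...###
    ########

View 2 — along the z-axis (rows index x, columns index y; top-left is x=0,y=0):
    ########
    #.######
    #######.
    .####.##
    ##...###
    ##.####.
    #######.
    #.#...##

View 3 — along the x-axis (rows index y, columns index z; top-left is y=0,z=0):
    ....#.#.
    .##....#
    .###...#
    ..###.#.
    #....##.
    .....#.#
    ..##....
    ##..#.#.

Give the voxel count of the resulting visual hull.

voxel count = 81

start: 8×8×8 = 512 voxels
  1. axis=1 (XZ plane), |mask|=37  ⇒  voxels=296
  2. axis=2 (XY plane), |mask|=50  ⇒  voxels=228
  3. axis=0 (YZ plane), |mask|=24  ⇒  voxels=81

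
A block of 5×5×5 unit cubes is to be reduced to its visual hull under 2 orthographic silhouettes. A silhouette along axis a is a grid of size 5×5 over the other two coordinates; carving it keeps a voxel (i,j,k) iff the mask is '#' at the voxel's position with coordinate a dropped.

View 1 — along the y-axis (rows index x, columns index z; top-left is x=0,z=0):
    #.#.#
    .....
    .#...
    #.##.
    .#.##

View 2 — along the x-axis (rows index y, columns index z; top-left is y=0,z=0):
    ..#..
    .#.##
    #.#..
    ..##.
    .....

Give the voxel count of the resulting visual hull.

before carving: 125 voxels (5×5×5)
V1 y: intersect with XZ mask (10 set) -- 50 left
V2 x: intersect with YZ mask (8 set) -- 16 left

voxel count = 16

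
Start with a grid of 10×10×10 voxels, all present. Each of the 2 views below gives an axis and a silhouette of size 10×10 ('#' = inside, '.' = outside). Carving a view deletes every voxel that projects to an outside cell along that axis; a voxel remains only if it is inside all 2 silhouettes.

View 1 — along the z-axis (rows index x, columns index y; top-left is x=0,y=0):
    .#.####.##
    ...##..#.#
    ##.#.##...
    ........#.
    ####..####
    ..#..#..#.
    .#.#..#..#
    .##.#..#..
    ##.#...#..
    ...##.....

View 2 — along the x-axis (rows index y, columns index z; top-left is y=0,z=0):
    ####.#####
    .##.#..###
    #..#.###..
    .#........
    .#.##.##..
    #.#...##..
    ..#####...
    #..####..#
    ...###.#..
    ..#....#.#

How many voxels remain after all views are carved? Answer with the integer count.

189 voxels

start: 10×10×10 = 1000 voxels
step 1: project along z, AND mask (42/100) → |grid| = 420
step 2: project along x, AND mask (48/100) → |grid| = 189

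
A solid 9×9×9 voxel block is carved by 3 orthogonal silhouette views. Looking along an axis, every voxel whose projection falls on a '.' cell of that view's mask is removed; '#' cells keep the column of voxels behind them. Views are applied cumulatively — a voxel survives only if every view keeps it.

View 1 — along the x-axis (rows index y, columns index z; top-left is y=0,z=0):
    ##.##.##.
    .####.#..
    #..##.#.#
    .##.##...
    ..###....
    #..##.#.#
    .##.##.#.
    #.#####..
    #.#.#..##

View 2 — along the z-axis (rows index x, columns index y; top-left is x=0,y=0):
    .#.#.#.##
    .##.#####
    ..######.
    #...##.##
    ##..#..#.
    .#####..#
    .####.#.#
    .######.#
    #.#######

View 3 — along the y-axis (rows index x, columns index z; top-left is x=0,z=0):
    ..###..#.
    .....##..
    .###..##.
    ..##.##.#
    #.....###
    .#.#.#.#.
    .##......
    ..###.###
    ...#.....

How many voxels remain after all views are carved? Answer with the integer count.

97 voxels

start: 9×9×9 = 729 voxels
  1. axis=0 (YZ plane), |mask|=44  ⇒  voxels=396
  2. axis=2 (XY plane), |mask|=54  ⇒  voxels=257
  3. axis=1 (XZ plane), |mask|=33  ⇒  voxels=97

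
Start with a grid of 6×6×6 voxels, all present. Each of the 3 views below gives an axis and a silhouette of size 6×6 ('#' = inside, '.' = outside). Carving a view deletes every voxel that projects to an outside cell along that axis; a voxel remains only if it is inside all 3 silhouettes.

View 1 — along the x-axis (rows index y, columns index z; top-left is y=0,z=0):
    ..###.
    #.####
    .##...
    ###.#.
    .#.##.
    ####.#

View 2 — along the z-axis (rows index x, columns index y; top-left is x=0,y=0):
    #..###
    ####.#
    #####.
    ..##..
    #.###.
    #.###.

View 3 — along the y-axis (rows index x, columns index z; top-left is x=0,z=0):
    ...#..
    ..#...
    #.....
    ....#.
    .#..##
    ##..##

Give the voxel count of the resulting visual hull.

remaining voxels: 24

full grid |V| = 216
[1] x-view keeps 22 columns → grid now 132
[2] z-view keeps 24 columns → grid now 81
[3] y-view keeps 11 columns → grid now 24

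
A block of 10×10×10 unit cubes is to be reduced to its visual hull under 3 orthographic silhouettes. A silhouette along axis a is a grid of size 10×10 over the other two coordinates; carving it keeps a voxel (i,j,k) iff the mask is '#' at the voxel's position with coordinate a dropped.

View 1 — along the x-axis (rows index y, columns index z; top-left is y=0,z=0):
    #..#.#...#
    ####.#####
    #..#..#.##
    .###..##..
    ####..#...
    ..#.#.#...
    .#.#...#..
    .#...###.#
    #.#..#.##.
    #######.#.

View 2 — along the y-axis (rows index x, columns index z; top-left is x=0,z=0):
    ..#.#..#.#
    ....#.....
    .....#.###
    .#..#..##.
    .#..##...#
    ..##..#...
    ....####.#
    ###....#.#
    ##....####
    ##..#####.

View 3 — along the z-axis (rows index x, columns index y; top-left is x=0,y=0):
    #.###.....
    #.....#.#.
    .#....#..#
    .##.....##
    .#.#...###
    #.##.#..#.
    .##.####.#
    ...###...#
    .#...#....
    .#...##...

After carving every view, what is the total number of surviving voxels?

|visual hull| = 85

initial block: 10^3 = 1000
  1. axis=0 (YZ plane), |mask|=52  ⇒  voxels=520
  2. axis=1 (XZ plane), |mask|=43  ⇒  voxels=208
  3. axis=2 (XY plane), |mask|=40  ⇒  voxels=85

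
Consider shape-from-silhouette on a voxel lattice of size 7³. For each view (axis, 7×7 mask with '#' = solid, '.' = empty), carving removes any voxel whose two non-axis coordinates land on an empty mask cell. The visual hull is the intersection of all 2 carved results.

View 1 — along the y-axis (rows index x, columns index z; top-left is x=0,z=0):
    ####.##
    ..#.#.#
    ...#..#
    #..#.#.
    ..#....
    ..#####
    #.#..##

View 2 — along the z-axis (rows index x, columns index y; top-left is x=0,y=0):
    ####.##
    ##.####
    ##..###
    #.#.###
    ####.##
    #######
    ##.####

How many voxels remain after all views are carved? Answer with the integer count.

144 voxels

initial block: 7^3 = 343
[1] y-view keeps 24 columns → grid now 168
[2] z-view keeps 41 columns → grid now 144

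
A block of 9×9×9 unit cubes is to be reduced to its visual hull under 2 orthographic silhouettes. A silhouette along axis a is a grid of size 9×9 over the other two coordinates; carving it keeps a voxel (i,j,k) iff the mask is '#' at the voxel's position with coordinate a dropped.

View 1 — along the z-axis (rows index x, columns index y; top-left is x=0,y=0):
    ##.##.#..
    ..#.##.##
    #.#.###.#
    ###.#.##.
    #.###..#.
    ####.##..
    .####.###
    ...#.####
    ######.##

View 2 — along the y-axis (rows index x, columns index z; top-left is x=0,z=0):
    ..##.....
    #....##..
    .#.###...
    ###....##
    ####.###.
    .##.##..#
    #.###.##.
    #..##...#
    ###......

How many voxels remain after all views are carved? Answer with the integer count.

voxel count = 230

full grid |V| = 729
after view 1 [z-axis, 53 of 81 cells solid] → remaining = 477
after view 2 [y-axis, 39 of 81 cells solid] → remaining = 230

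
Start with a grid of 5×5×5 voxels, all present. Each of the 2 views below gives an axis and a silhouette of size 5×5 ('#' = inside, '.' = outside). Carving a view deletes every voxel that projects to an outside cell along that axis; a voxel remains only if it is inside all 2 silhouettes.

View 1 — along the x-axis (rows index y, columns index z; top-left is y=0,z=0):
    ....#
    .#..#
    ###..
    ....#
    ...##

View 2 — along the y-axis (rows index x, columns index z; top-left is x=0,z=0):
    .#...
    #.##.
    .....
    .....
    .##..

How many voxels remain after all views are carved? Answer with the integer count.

before carving: 125 voxels (5×5×5)
step 1: project along x, AND mask (9/25) → |grid| = 45
step 2: project along y, AND mask (6/25) → |grid| = 8

voxel count = 8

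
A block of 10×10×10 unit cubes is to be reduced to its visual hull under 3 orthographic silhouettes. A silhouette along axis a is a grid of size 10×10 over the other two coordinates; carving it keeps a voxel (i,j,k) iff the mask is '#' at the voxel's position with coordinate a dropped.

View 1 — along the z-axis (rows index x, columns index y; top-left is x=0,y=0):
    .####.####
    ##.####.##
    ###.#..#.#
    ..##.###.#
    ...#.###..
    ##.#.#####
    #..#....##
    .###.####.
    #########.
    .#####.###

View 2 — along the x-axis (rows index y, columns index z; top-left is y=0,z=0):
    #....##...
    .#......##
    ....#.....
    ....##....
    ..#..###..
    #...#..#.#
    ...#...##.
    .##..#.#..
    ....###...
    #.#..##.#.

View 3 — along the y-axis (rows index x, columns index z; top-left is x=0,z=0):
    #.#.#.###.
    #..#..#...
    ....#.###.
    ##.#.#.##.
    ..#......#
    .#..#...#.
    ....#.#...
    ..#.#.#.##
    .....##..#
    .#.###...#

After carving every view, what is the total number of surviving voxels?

|visual hull| = 92

start: 10×10×10 = 1000 voxels
  1. axis=2 (XY plane), |mask|=68  ⇒  voxels=680
  2. axis=0 (YZ plane), |mask|=32  ⇒  voxels=217
  3. axis=1 (XZ plane), |mask|=39  ⇒  voxels=92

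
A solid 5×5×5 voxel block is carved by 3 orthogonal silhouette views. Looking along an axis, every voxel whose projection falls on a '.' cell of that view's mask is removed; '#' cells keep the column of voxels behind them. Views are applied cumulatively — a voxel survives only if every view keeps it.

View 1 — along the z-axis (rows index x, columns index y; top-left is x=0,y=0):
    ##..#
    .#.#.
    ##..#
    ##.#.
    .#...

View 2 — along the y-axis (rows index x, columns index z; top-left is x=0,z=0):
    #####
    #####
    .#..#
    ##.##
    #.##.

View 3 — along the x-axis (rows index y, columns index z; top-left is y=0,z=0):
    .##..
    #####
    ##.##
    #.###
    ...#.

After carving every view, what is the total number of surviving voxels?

|visual hull| = 31

before carving: 125 voxels (5×5×5)
  1. axis=2 (XY plane), |mask|=12  ⇒  voxels=60
  2. axis=1 (XZ plane), |mask|=19  ⇒  voxels=46
  3. axis=0 (YZ plane), |mask|=16  ⇒  voxels=31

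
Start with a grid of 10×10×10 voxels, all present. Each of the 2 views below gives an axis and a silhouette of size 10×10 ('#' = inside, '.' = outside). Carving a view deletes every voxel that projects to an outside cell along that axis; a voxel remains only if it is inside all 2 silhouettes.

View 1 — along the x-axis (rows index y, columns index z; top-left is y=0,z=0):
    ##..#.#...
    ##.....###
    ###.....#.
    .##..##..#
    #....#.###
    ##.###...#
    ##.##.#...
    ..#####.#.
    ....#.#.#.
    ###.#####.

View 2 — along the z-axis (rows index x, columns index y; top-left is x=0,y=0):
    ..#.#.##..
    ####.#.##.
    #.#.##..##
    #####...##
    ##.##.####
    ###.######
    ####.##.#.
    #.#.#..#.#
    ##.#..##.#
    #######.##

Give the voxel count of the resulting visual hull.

remaining voxels: 341

initial block: 10^3 = 1000
step 1: project along x, AND mask (51/100) → |grid| = 510
step 2: project along z, AND mask (68/100) → |grid| = 341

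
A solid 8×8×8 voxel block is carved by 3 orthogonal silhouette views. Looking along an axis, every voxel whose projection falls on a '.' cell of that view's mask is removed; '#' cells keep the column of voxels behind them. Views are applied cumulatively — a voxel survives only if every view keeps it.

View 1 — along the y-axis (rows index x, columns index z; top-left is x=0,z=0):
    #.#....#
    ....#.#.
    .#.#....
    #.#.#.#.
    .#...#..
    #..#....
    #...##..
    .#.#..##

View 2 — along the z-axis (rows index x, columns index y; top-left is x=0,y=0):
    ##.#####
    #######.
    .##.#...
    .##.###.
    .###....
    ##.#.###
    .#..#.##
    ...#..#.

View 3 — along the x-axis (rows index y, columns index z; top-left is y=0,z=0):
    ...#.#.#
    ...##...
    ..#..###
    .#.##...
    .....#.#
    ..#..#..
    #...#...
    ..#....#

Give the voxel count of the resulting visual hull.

before carving: 512 voxels (8×8×8)
V1 y: intersect with XZ mask (22 set) -- 176 left
V2 z: intersect with XY mask (37 set) -- 99 left
V3 x: intersect with YZ mask (20 set) -- 29 left

|visual hull| = 29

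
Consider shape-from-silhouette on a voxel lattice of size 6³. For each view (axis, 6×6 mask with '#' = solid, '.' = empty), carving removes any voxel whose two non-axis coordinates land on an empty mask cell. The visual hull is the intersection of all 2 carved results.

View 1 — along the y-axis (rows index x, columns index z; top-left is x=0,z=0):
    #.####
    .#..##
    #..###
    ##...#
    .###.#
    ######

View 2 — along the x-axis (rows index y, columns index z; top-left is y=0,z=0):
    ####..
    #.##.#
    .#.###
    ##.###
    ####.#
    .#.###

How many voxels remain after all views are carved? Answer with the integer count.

remaining voxels: 111

before carving: 216 voxels (6×6×6)
V1 y: intersect with XZ mask (25 set) -- 150 left
V2 x: intersect with YZ mask (26 set) -- 111 left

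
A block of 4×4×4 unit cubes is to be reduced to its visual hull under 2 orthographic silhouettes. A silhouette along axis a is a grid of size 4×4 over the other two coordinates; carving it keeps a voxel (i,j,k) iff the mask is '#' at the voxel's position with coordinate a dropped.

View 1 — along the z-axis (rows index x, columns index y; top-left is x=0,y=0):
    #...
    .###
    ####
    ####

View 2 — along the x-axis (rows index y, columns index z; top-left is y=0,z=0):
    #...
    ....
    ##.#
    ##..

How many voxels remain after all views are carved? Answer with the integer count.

start: 4×4×4 = 64 voxels
  1. axis=2 (XY plane), |mask|=12  ⇒  voxels=48
  2. axis=0 (YZ plane), |mask|=6  ⇒  voxels=18

voxel count = 18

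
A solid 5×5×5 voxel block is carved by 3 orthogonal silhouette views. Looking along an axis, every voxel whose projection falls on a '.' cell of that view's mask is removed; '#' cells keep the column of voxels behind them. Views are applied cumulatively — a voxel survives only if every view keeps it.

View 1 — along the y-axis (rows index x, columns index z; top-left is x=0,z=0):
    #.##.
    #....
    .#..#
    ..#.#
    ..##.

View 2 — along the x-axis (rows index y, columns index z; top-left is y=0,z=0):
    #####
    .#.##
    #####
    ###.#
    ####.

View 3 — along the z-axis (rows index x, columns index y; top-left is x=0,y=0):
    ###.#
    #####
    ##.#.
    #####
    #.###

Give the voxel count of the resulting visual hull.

35 voxels

full grid |V| = 125
V1 y: intersect with XZ mask (10 set) -- 50 left
V2 x: intersect with YZ mask (21 set) -- 41 left
V3 z: intersect with XY mask (21 set) -- 35 left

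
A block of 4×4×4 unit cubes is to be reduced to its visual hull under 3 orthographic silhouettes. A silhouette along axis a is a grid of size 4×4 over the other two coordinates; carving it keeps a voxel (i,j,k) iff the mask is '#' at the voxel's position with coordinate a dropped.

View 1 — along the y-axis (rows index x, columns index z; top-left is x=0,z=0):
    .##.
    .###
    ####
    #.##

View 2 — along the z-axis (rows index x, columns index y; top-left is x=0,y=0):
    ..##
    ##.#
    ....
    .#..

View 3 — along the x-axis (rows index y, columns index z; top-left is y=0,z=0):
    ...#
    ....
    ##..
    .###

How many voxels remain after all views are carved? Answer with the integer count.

remaining voxels: 7

start: 4×4×4 = 64 voxels
  1. axis=1 (XZ plane), |mask|=12  ⇒  voxels=48
  2. axis=2 (XY plane), |mask|=6  ⇒  voxels=16
  3. axis=0 (YZ plane), |mask|=6  ⇒  voxels=7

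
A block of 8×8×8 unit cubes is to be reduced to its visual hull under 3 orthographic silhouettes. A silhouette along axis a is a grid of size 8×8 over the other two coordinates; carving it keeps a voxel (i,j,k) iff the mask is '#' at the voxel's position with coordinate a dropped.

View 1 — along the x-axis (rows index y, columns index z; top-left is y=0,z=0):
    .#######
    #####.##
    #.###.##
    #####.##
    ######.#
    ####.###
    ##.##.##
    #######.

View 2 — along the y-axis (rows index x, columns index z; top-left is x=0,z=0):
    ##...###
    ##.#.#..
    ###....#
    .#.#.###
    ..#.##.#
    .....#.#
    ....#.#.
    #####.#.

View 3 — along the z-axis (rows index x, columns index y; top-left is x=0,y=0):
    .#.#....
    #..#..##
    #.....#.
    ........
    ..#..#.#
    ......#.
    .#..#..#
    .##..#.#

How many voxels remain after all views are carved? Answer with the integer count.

full grid |V| = 512
V1 x: intersect with YZ mask (54 set) -- 432 left
V2 y: intersect with XZ mask (32 set) -- 212 left
V3 z: intersect with XY mask (19 set) -- 64 left

remaining voxels: 64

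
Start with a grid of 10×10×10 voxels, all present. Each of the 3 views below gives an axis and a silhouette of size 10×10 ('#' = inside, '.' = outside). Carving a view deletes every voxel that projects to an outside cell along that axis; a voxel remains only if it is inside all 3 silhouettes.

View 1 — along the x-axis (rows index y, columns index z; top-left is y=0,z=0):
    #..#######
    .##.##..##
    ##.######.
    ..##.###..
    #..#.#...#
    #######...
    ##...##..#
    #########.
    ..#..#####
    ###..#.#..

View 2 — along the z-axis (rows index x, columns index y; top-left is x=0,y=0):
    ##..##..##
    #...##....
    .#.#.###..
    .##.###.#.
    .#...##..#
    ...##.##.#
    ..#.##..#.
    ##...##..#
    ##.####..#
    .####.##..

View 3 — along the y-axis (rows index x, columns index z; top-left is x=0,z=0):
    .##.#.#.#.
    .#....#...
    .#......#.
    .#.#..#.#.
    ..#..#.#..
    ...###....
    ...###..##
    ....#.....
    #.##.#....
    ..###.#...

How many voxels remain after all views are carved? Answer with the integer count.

remaining voxels: 106

before carving: 1000 voxels (10×10×10)
carve view 1 (along x, YZ-mask fill 63/100): 630 voxels remain
carve view 2 (along z, XY-mask fill 51/100): 307 voxels remain
carve view 3 (along y, XZ-mask fill 33/100): 106 voxels remain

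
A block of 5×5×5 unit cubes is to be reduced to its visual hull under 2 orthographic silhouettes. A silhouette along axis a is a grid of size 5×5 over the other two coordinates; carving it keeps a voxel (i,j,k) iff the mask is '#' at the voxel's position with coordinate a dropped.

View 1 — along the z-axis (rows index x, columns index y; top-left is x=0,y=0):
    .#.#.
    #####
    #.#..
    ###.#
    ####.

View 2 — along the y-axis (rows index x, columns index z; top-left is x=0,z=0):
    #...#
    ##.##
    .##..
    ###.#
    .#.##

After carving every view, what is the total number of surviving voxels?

before carving: 125 voxels (5×5×5)
step 1: project along z, AND mask (17/25) → |grid| = 85
step 2: project along y, AND mask (15/25) → |grid| = 56

56 voxels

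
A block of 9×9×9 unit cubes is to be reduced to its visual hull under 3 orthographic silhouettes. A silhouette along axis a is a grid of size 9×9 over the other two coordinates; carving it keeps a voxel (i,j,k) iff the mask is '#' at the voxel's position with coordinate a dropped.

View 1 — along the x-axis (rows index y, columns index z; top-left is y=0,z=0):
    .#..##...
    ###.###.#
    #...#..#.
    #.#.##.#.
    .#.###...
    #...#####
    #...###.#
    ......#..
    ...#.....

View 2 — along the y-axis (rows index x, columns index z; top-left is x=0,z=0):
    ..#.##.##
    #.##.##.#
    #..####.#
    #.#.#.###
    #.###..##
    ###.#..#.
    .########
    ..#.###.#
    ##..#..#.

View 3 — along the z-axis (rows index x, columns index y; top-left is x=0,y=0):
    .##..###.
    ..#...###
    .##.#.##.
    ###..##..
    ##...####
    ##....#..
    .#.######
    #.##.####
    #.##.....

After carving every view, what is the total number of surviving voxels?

voxel count = 123

full grid |V| = 729
  1. axis=0 (YZ plane), |mask|=35  ⇒  voxels=315
  2. axis=1 (XZ plane), |mask|=51  ⇒  voxels=206
  3. axis=2 (XY plane), |mask|=45  ⇒  voxels=123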